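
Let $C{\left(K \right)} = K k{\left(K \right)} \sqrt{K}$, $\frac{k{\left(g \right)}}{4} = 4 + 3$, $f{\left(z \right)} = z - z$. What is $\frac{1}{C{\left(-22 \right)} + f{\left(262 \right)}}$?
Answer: $\frac{i \sqrt{22}}{13552} \approx 0.00034611 i$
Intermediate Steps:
$f{\left(z \right)} = 0$
$k{\left(g \right)} = 28$ ($k{\left(g \right)} = 4 \left(4 + 3\right) = 4 \cdot 7 = 28$)
$C{\left(K \right)} = 28 K^{\frac{3}{2}}$ ($C{\left(K \right)} = K 28 \sqrt{K} = 28 K \sqrt{K} = 28 K^{\frac{3}{2}}$)
$\frac{1}{C{\left(-22 \right)} + f{\left(262 \right)}} = \frac{1}{28 \left(-22\right)^{\frac{3}{2}} + 0} = \frac{1}{28 \left(- 22 i \sqrt{22}\right) + 0} = \frac{1}{- 616 i \sqrt{22} + 0} = \frac{1}{\left(-616\right) i \sqrt{22}} = \frac{i \sqrt{22}}{13552}$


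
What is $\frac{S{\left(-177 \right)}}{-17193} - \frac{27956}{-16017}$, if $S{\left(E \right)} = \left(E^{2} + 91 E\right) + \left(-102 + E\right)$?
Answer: $\frac{80435159}{91793427} \approx 0.87626$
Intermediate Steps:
$S{\left(E \right)} = -102 + E^{2} + 92 E$
$\frac{S{\left(-177 \right)}}{-17193} - \frac{27956}{-16017} = \frac{-102 + \left(-177\right)^{2} + 92 \left(-177\right)}{-17193} - \frac{27956}{-16017} = \left(-102 + 31329 - 16284\right) \left(- \frac{1}{17193}\right) - - \frac{27956}{16017} = 14943 \left(- \frac{1}{17193}\right) + \frac{27956}{16017} = - \frac{4981}{5731} + \frac{27956}{16017} = \frac{80435159}{91793427}$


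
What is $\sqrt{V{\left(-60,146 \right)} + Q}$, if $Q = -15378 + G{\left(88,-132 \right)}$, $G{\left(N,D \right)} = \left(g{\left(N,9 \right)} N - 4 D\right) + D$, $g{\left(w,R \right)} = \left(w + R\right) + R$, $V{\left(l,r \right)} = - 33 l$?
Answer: $i \sqrt{3674} \approx 60.614 i$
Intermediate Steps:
$g{\left(w,R \right)} = w + 2 R$ ($g{\left(w,R \right)} = \left(R + w\right) + R = w + 2 R$)
$G{\left(N,D \right)} = - 3 D + N \left(18 + N\right)$ ($G{\left(N,D \right)} = \left(\left(N + 2 \cdot 9\right) N - 4 D\right) + D = \left(\left(N + 18\right) N - 4 D\right) + D = \left(\left(18 + N\right) N - 4 D\right) + D = \left(N \left(18 + N\right) - 4 D\right) + D = \left(- 4 D + N \left(18 + N\right)\right) + D = - 3 D + N \left(18 + N\right)$)
$Q = -5654$ ($Q = -15378 - \left(-396 - 88 \left(18 + 88\right)\right) = -15378 + \left(396 + 88 \cdot 106\right) = -15378 + \left(396 + 9328\right) = -15378 + 9724 = -5654$)
$\sqrt{V{\left(-60,146 \right)} + Q} = \sqrt{\left(-33\right) \left(-60\right) - 5654} = \sqrt{1980 - 5654} = \sqrt{-3674} = i \sqrt{3674}$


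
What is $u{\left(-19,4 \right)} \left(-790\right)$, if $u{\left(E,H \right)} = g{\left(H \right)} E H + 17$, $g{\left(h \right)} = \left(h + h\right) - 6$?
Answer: $106650$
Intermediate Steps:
$g{\left(h \right)} = -6 + 2 h$ ($g{\left(h \right)} = 2 h - 6 = -6 + 2 h$)
$u{\left(E,H \right)} = 17 + E H \left(-6 + 2 H\right)$ ($u{\left(E,H \right)} = \left(-6 + 2 H\right) E H + 17 = E \left(-6 + 2 H\right) H + 17 = E H \left(-6 + 2 H\right) + 17 = 17 + E H \left(-6 + 2 H\right)$)
$u{\left(-19,4 \right)} \left(-790\right) = \left(17 + 2 \left(-19\right) 4 \left(-3 + 4\right)\right) \left(-790\right) = \left(17 + 2 \left(-19\right) 4 \cdot 1\right) \left(-790\right) = \left(17 - 152\right) \left(-790\right) = \left(-135\right) \left(-790\right) = 106650$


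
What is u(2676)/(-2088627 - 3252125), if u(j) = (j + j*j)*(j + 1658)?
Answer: -3880908471/667594 ≈ -5813.3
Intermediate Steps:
u(j) = (1658 + j)*(j + j²) (u(j) = (j + j²)*(1658 + j) = (1658 + j)*(j + j²))
u(2676)/(-2088627 - 3252125) = (2676*(1658 + 2676² + 1659*2676))/(-2088627 - 3252125) = (2676*(1658 + 7160976 + 4439484))/(-5340752) = (2676*11602118)*(-1/5340752) = 31047267768*(-1/5340752) = -3880908471/667594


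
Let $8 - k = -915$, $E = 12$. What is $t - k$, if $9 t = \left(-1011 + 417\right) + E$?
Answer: $- \frac{2963}{3} \approx -987.67$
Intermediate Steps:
$k = 923$ ($k = 8 - -915 = 8 + 915 = 923$)
$t = - \frac{194}{3}$ ($t = \frac{\left(-1011 + 417\right) + 12}{9} = \frac{-594 + 12}{9} = \frac{1}{9} \left(-582\right) = - \frac{194}{3} \approx -64.667$)
$t - k = - \frac{194}{3} - 923 = - \frac{2963}{3}$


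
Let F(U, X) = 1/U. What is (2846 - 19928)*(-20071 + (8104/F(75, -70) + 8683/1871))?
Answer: -18784215184644/1871 ≈ -1.0040e+10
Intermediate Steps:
(2846 - 19928)*(-20071 + (8104/F(75, -70) + 8683/1871)) = (2846 - 19928)*(-20071 + (8104/(1/75) + 8683/1871)) = -17082*(-20071 + (8104/(1/75) + 8683*(1/1871))) = -17082*(-20071 + (8104*75 + 8683/1871)) = -17082*(-20071 + (607800 + 8683/1871)) = -17082*(-20071 + 1137202483/1871) = -17082*1099649642/1871 = -18784215184644/1871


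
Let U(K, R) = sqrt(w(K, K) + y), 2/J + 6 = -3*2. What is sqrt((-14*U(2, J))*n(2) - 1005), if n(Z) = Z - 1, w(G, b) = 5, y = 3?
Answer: sqrt(-1005 - 28*sqrt(2)) ≈ 32.32*I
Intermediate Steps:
J = -1/6 (J = 2/(-6 - 3*2) = 2/(-6 - 6) = 2/(-12) = 2*(-1/12) = -1/6 ≈ -0.16667)
U(K, R) = 2*sqrt(2) (U(K, R) = sqrt(5 + 3) = sqrt(8) = 2*sqrt(2))
n(Z) = -1 + Z
sqrt((-14*U(2, J))*n(2) - 1005) = sqrt((-28*sqrt(2))*(-1 + 2) - 1005) = sqrt(-28*sqrt(2)*1 - 1005) = sqrt(-28*sqrt(2) - 1005) = sqrt(-1005 - 28*sqrt(2))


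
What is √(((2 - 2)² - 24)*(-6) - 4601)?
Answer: I*√4457 ≈ 66.761*I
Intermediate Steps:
√(((2 - 2)² - 24)*(-6) - 4601) = √((0² - 24)*(-6) - 4601) = √((0 - 24)*(-6) - 4601) = √(-24*(-6) - 4601) = √(144 - 4601) = √(-4457) = I*√4457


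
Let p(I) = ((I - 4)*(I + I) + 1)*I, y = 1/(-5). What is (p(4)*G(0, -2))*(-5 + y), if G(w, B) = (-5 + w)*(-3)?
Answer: -312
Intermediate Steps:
G(w, B) = 15 - 3*w
y = -1/5 ≈ -0.20000
p(I) = I*(1 + 2*I*(-4 + I)) (p(I) = ((-4 + I)*(2*I) + 1)*I = (2*I*(-4 + I) + 1)*I = (1 + 2*I*(-4 + I))*I = I*(1 + 2*I*(-4 + I)))
(p(4)*G(0, -2))*(-5 + y) = ((4*(1 - 8*4 + 2*4**2))*(15 - 3*0))*(-5 - 1/5) = ((4*(1 - 32 + 2*16))*(15 + 0))*(-26/5) = ((4*(1 - 32 + 32))*15)*(-26/5) = ((4*1)*15)*(-26/5) = (4*15)*(-26/5) = 60*(-26/5) = -312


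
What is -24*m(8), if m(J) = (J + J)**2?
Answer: -6144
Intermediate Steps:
m(J) = 4*J**2 (m(J) = (2*J)**2 = 4*J**2)
-24*m(8) = -96*8**2 = -96*64 = -24*256 = -6144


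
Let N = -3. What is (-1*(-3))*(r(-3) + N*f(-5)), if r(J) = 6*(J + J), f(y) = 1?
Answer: -117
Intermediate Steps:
r(J) = 12*J (r(J) = 6*(2*J) = 12*J)
(-1*(-3))*(r(-3) + N*f(-5)) = (-1*(-3))*(12*(-3) - 3*1) = 3*(-36 - 3) = 3*(-39) = -117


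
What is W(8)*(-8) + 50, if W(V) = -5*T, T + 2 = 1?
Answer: 10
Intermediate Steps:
T = -1 (T = -2 + 1 = -1)
W(V) = 5 (W(V) = -5*(-1) = 5)
W(8)*(-8) + 50 = 5*(-8) + 50 = -40 + 50 = 10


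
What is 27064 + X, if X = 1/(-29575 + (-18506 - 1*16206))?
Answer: 1739863367/64287 ≈ 27064.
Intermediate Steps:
X = -1/64287 (X = 1/(-29575 + (-18506 - 16206)) = 1/(-29575 - 34712) = 1/(-64287) = -1/64287 ≈ -1.5555e-5)
27064 + X = 27064 - 1/64287 = 1739863367/64287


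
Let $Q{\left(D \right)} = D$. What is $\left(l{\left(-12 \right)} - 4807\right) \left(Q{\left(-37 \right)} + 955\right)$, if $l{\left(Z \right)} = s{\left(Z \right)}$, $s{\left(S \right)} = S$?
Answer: $-4423842$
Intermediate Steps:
$l{\left(Z \right)} = Z$
$\left(l{\left(-12 \right)} - 4807\right) \left(Q{\left(-37 \right)} + 955\right) = \left(-12 - 4807\right) \left(-37 + 955\right) = \left(-12 - 4807\right) 918 = \left(-4819\right) 918 = -4423842$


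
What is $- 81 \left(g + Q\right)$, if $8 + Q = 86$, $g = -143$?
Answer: $5265$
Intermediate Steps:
$Q = 78$ ($Q = -8 + 86 = 78$)
$- 81 \left(g + Q\right) = - 81 \left(-143 + 78\right) = \left(-81\right) \left(-65\right) = 5265$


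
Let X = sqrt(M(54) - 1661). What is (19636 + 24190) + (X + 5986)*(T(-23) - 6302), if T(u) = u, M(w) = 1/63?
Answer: -37817624 - 6325*I*sqrt(732494)/21 ≈ -3.7818e+7 - 2.5778e+5*I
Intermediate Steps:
M(w) = 1/63
X = I*sqrt(732494)/21 (X = sqrt(1/63 - 1661) = sqrt(-104642/63) = I*sqrt(732494)/21 ≈ 40.755*I)
(19636 + 24190) + (X + 5986)*(T(-23) - 6302) = (19636 + 24190) + (I*sqrt(732494)/21 + 5986)*(-23 - 6302) = 43826 + (5986 + I*sqrt(732494)/21)*(-6325) = 43826 + (-37861450 - 6325*I*sqrt(732494)/21) = -37817624 - 6325*I*sqrt(732494)/21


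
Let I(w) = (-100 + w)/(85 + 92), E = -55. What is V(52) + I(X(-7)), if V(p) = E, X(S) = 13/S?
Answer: -68858/1239 ≈ -55.575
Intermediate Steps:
V(p) = -55
I(w) = -100/177 + w/177 (I(w) = (-100 + w)/177 = (-100 + w)*(1/177) = -100/177 + w/177)
V(52) + I(X(-7)) = -55 + (-100/177 + (13/(-7))/177) = -55 + (-100/177 + (13*(-1/7))/177) = -55 + (-100/177 + (1/177)*(-13/7)) = -55 + (-100/177 - 13/1239) = -55 - 713/1239 = -68858/1239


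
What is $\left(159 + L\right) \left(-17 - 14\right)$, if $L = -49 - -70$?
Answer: $-5580$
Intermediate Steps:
$L = 21$ ($L = -49 + 70 = 21$)
$\left(159 + L\right) \left(-17 - 14\right) = \left(159 + 21\right) \left(-17 - 14\right) = 180 \left(-31\right) = -5580$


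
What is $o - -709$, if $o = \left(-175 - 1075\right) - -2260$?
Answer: $1719$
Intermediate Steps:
$o = 1010$ ($o = \left(-175 - 1075\right) + 2260 = -1250 + 2260 = 1010$)
$o - -709 = 1010 - -709 = 1010 + 709 = 1719$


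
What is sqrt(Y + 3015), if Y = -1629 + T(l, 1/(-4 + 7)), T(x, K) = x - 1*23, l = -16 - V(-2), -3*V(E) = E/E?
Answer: sqrt(12126)/3 ≈ 36.706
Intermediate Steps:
V(E) = -1/3 (V(E) = -E/(3*E) = -1/3*1 = -1/3)
l = -47/3 (l = -16 - 1*(-1/3) = -16 + 1/3 = -47/3 ≈ -15.667)
T(x, K) = -23 + x (T(x, K) = x - 23 = -23 + x)
Y = -5003/3 (Y = -1629 + (-23 - 47/3) = -1629 - 116/3 = -5003/3 ≈ -1667.7)
sqrt(Y + 3015) = sqrt(-5003/3 + 3015) = sqrt(4042/3) = sqrt(12126)/3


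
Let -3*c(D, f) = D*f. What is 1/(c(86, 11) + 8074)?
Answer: 3/23276 ≈ 0.00012889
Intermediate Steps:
c(D, f) = -D*f/3
1/(c(86, 11) + 8074) = 1/(-⅓*86*11 + 8074) = 1/(-946/3 + 8074) = 1/(23276/3) = 3/23276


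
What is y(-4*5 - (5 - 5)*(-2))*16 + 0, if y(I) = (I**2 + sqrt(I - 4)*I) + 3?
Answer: 6448 - 640*I*sqrt(6) ≈ 6448.0 - 1567.7*I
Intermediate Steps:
y(I) = 3 + I**2 + I*sqrt(-4 + I) (y(I) = (I**2 + sqrt(-4 + I)*I) + 3 = (I**2 + I*sqrt(-4 + I)) + 3 = 3 + I**2 + I*sqrt(-4 + I))
y(-4*5 - (5 - 5)*(-2))*16 + 0 = (3 + (-4*5 - (5 - 5)*(-2))**2 + (-4*5 - (5 - 5)*(-2))*sqrt(-4 + (-4*5 - (5 - 5)*(-2))))*16 + 0 = (3 + (-20 - 0*(-2))**2 + (-20 - 0*(-2))*sqrt(-4 + (-20 - 0*(-2))))*16 + 0 = (3 + (-20 - 1*0)**2 + (-20 - 1*0)*sqrt(-4 + (-20 - 1*0)))*16 + 0 = (3 + (-20 + 0)**2 + (-20 + 0)*sqrt(-4 + (-20 + 0)))*16 + 0 = (3 + (-20)**2 - 20*sqrt(-4 - 20))*16 + 0 = (3 + 400 - 40*I*sqrt(6))*16 + 0 = (403 - 40*I*sqrt(6))*16 + 0 = (6448 - 640*I*sqrt(6)) + 0 = 6448 - 640*I*sqrt(6)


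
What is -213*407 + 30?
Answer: -86661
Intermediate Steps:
-213*407 + 30 = -86691 + 30 = -86661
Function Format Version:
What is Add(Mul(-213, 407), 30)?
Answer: -86661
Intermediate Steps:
Add(Mul(-213, 407), 30) = Add(-86691, 30) = -86661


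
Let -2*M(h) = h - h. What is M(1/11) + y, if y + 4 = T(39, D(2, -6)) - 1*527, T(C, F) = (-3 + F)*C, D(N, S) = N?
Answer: -570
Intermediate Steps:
M(h) = 0 (M(h) = -(h - h)/2 = -1/2*0 = 0)
T(C, F) = C*(-3 + F)
y = -570 (y = -4 + (39*(-3 + 2) - 1*527) = -4 + (39*(-1) - 527) = -4 + (-39 - 527) = -4 - 566 = -570)
M(1/11) + y = 0 - 570 = -570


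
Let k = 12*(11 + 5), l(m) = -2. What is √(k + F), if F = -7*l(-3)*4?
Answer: 2*√62 ≈ 15.748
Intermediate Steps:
F = 56 (F = -7*(-2)*4 = 14*4 = 56)
k = 192 (k = 12*16 = 192)
√(k + F) = √(192 + 56) = √248 = 2*√62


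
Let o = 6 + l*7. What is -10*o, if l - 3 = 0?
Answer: -270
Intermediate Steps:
l = 3 (l = 3 + 0 = 3)
o = 27 (o = 6 + 3*7 = 6 + 21 = 27)
-10*o = -10*27 = -270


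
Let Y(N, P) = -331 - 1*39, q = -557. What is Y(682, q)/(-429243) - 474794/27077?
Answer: -203791982452/11622612711 ≈ -17.534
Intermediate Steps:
Y(N, P) = -370 (Y(N, P) = -331 - 39 = -370)
Y(682, q)/(-429243) - 474794/27077 = -370/(-429243) - 474794/27077 = -370*(-1/429243) - 474794*1/27077 = 370/429243 - 474794/27077 = -203791982452/11622612711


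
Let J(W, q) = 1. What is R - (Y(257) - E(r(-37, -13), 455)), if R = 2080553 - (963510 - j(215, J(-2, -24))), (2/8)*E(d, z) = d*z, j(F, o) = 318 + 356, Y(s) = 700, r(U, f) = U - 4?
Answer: 1042397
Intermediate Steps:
r(U, f) = -4 + U
j(F, o) = 674
E(d, z) = 4*d*z (E(d, z) = 4*(d*z) = 4*d*z)
R = 1117717 (R = 2080553 - (963510 - 1*674) = 2080553 - (963510 - 674) = 2080553 - 1*962836 = 2080553 - 962836 = 1117717)
R - (Y(257) - E(r(-37, -13), 455)) = 1117717 - (700 - 4*(-4 - 37)*455) = 1117717 - (700 - 4*(-41)*455) = 1117717 - (700 - 1*(-74620)) = 1117717 - (700 + 74620) = 1117717 - 1*75320 = 1117717 - 75320 = 1042397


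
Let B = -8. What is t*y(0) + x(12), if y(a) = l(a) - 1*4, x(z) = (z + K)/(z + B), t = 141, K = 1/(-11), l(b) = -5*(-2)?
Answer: 37355/44 ≈ 848.98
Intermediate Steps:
l(b) = 10
K = -1/11 ≈ -0.090909
x(z) = (-1/11 + z)/(-8 + z) (x(z) = (z - 1/11)/(z - 8) = (-1/11 + z)/(-8 + z))
y(a) = 6 (y(a) = 10 - 1*4 = 10 - 4 = 6)
t*y(0) + x(12) = 141*6 + (-1/11 + 12)/(-8 + 12) = 846 + (131/11)/4 = 846 + (¼)*(131/11) = 846 + 131/44 = 37355/44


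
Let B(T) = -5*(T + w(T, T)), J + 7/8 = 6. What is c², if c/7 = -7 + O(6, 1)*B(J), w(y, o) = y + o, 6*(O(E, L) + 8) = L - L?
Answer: 18113536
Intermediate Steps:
J = 41/8 (J = -7/8 + 6 = 41/8 ≈ 5.1250)
O(E, L) = -8 (O(E, L) = -8 + (L - L)/6 = -8 + (⅙)*0 = -8 + 0 = -8)
w(y, o) = o + y
B(T) = -15*T (B(T) = -5*(T + (T + T)) = -5*(T + 2*T) = -15*T)
c = 4256 (c = 7*(-7 - (-120)*41/8) = 7*(-7 - 8*(-615/8)) = 7*(-7 + 615) = 7*608 = 4256)
c² = 4256² = 18113536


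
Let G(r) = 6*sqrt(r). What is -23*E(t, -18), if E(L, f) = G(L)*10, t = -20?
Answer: -2760*I*sqrt(5) ≈ -6171.5*I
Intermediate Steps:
E(L, f) = 60*sqrt(L) (E(L, f) = (6*sqrt(L))*10 = 60*sqrt(L))
-23*E(t, -18) = -1380*sqrt(-20) = -1380*2*I*sqrt(5) = -2760*I*sqrt(5)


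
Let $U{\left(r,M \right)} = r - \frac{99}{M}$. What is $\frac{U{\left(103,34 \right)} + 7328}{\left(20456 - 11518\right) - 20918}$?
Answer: $- \frac{50511}{81464} \approx -0.62004$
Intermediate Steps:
$\frac{U{\left(103,34 \right)} + 7328}{\left(20456 - 11518\right) - 20918} = \frac{\left(103 - \frac{99}{34}\right) + 7328}{\left(20456 - 11518\right) - 20918} = \frac{\left(103 - \frac{99}{34}\right) + 7328}{8938 - 20918} = \frac{\frac{3403}{34} + 7328}{-11980} = \frac{252555}{34} \left(- \frac{1}{11980}\right) = - \frac{50511}{81464}$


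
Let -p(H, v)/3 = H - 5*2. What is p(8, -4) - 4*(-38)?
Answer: 158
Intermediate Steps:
p(H, v) = 30 - 3*H (p(H, v) = -3*(H - 5*2) = -3*(H - 10) = -3*(-10 + H) = 30 - 3*H)
p(8, -4) - 4*(-38) = (30 - 3*8) - 4*(-38) = (30 - 24) + 152 = 6 + 152 = 158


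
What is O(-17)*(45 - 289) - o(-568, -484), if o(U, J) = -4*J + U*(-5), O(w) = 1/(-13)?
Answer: -61844/13 ≈ -4757.2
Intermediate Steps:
O(w) = -1/13
o(U, J) = -5*U - 4*J (o(U, J) = -4*J - 5*U = -5*U - 4*J)
O(-17)*(45 - 289) - o(-568, -484) = -(45 - 289)/13 - (-5*(-568) - 4*(-484)) = -1/13*(-244) - (2840 + 1936) = 244/13 - 1*4776 = 244/13 - 4776 = -61844/13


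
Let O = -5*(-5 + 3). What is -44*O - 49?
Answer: -489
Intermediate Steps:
O = 10 (O = -5*(-2) = 10)
-44*O - 49 = -44*10 - 49 = -440 - 49 = -489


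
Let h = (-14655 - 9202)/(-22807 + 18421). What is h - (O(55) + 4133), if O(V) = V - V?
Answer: -18103481/4386 ≈ -4127.6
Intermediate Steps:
O(V) = 0
h = 23857/4386 (h = -23857/(-4386) = -23857*(-1/4386) = 23857/4386 ≈ 5.4394)
h - (O(55) + 4133) = 23857/4386 - (0 + 4133) = 23857/4386 - 1*4133 = 23857/4386 - 4133 = -18103481/4386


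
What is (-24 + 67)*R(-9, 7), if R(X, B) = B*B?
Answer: 2107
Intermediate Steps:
R(X, B) = B²
(-24 + 67)*R(-9, 7) = (-24 + 67)*7² = 43*49 = 2107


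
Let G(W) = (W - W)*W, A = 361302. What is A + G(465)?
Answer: 361302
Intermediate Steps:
G(W) = 0 (G(W) = 0*W = 0)
A + G(465) = 361302 + 0 = 361302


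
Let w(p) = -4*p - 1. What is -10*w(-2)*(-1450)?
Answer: 101500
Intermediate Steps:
w(p) = -1 - 4*p
-10*w(-2)*(-1450) = -10*(-1 - 4*(-2))*(-1450) = -10*(-1 + 8)*(-1450) = -10*7*(-1450) = -70*(-1450) = 101500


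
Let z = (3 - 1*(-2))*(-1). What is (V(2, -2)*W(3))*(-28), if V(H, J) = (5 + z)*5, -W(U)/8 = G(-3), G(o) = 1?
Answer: 0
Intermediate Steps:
z = -5 (z = (3 + 2)*(-1) = 5*(-1) = -5)
W(U) = -8 (W(U) = -8*1 = -8)
V(H, J) = 0 (V(H, J) = (5 - 5)*5 = 0*5 = 0)
(V(2, -2)*W(3))*(-28) = (0*(-8))*(-28) = 0*(-28) = 0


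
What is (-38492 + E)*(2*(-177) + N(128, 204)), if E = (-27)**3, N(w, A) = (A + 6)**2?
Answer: -2544923550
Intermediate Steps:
N(w, A) = (6 + A)**2
E = -19683
(-38492 + E)*(2*(-177) + N(128, 204)) = (-38492 - 19683)*(2*(-177) + (6 + 204)**2) = -58175*(-354 + 210**2) = -58175*(-354 + 44100) = -58175*43746 = -2544923550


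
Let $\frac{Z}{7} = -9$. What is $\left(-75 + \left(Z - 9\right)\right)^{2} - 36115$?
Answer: $-14506$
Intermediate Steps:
$Z = -63$ ($Z = 7 \left(-9\right) = -63$)
$\left(-75 + \left(Z - 9\right)\right)^{2} - 36115 = \left(-75 - 72\right)^{2} - 36115 = \left(-147\right)^{2} - 36115 = 21609 - 36115 = -14506$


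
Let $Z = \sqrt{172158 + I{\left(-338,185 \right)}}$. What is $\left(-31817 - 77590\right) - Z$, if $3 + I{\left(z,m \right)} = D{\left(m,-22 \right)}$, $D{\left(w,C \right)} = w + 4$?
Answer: $-109407 - 2 \sqrt{43086} \approx -1.0982 \cdot 10^{5}$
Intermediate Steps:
$D{\left(w,C \right)} = 4 + w$
$I{\left(z,m \right)} = 1 + m$ ($I{\left(z,m \right)} = -3 + \left(4 + m\right) = 1 + m$)
$Z = 2 \sqrt{43086}$ ($Z = \sqrt{172158 + \left(1 + 185\right)} = \sqrt{172158 + 186} = \sqrt{172344} = 2 \sqrt{43086} \approx 415.14$)
$\left(-31817 - 77590\right) - Z = \left(-31817 - 77590\right) - 2 \sqrt{43086} = -109407 - 2 \sqrt{43086}$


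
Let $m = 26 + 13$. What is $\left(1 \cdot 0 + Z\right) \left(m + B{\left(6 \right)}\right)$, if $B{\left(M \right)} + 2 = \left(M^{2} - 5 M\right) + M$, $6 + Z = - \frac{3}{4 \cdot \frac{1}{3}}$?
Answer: $- \frac{1617}{4} \approx -404.25$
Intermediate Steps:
$m = 39$
$Z = - \frac{33}{4}$ ($Z = -6 - \frac{3}{4 \cdot \frac{1}{3}} = -6 - \frac{3}{\frac{4}{3}} = -6 - \frac{9}{4} = - \frac{33}{4} \approx -8.25$)
$B{\left(M \right)} = -2 + M^{2} - 4 M$ ($B{\left(M \right)} = -2 + \left(\left(M^{2} - 5 M\right) + M\right) = -2 + \left(M^{2} - 4 M\right) = -2 + M^{2} - 4 M$)
$\left(1 \cdot 0 + Z\right) \left(m + B{\left(6 \right)}\right) = \left(1 \cdot 0 - \frac{33}{4}\right) \left(39 - \left(26 - 36\right)\right) = \left(0 - \frac{33}{4}\right) \left(39 - -10\right) = - \frac{33 \left(39 + 10\right)}{4} = \left(- \frac{33}{4}\right) 49 = - \frac{1617}{4}$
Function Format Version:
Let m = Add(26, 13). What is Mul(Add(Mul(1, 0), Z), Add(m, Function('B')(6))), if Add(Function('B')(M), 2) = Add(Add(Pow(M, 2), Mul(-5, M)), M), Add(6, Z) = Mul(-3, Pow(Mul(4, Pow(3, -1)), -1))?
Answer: Rational(-1617, 4) ≈ -404.25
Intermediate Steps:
m = 39
Z = Rational(-33, 4) (Z = Add(-6, Mul(-3, Pow(Mul(4, Pow(3, -1)), -1))) = Add(-6, Mul(-3, Pow(Mul(4, Rational(1, 3)), -1))) = Add(-6, Mul(-3, Pow(Rational(4, 3), -1))) = Add(-6, Mul(-3, Rational(3, 4))) = Add(-6, Rational(-9, 4)) = Rational(-33, 4) ≈ -8.2500)
Function('B')(M) = Add(-2, Pow(M, 2), Mul(-4, M)) (Function('B')(M) = Add(-2, Add(Add(Pow(M, 2), Mul(-5, M)), M)) = Add(-2, Add(Pow(M, 2), Mul(-4, M))) = Add(-2, Pow(M, 2), Mul(-4, M)))
Mul(Add(Mul(1, 0), Z), Add(m, Function('B')(6))) = Mul(Add(Mul(1, 0), Rational(-33, 4)), Add(39, Add(-2, Pow(6, 2), Mul(-4, 6)))) = Mul(Add(0, Rational(-33, 4)), Add(39, Add(-2, 36, -24))) = Mul(Rational(-33, 4), Add(39, 10)) = Mul(Rational(-33, 4), 49) = Rational(-1617, 4)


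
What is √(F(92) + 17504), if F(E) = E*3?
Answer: 2*√4445 ≈ 133.34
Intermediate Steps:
F(E) = 3*E
√(F(92) + 17504) = √(3*92 + 17504) = √(276 + 17504) = √17780 = 2*√4445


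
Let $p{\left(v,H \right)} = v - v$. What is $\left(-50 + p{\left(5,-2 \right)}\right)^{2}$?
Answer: $2500$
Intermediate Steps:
$p{\left(v,H \right)} = 0$
$\left(-50 + p{\left(5,-2 \right)}\right)^{2} = \left(-50 + 0\right)^{2} = \left(-50\right)^{2} = 2500$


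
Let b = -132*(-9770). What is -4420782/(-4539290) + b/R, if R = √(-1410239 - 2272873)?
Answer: 2210391/2269645 - 107470*I*√920778/153463 ≈ 0.97389 - 671.99*I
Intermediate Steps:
b = 1289640 (b = -1*(-1289640) = 1289640)
R = 2*I*√920778 (R = √(-3683112) = 2*I*√920778 ≈ 1919.1*I)
-4420782/(-4539290) + b/R = -4420782/(-4539290) + 1289640/((2*I*√920778)) = -4420782*(-1/4539290) + 1289640*(-I*√920778/1841556) = 2210391/2269645 - 107470*I*√920778/153463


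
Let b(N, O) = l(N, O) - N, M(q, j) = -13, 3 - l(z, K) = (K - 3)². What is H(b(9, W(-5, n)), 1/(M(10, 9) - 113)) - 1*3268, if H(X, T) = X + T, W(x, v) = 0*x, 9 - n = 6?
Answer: -413659/126 ≈ -3283.0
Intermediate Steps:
n = 3 (n = 9 - 1*6 = 9 - 6 = 3)
l(z, K) = 3 - (-3 + K)² (l(z, K) = 3 - (K - 3)² = 3 - (-3 + K)²)
W(x, v) = 0
b(N, O) = 3 - N - (-3 + O)² (b(N, O) = (3 - (-3 + O)²) - N = 3 - N - (-3 + O)²)
H(X, T) = T + X
H(b(9, W(-5, n)), 1/(M(10, 9) - 113)) - 1*3268 = (1/(-13 - 113) + (3 - 1*9 - (-3 + 0)²)) - 1*3268 = (1/(-126) + (3 - 9 - 1*(-3)²)) - 3268 = (-1/126 + (3 - 9 - 1*9)) - 3268 = (-1/126 + (3 - 9 - 9)) - 3268 = (-1/126 - 15) - 3268 = -1891/126 - 3268 = -413659/126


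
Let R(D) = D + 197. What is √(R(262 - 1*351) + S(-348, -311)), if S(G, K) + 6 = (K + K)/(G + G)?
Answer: √3115209/174 ≈ 10.144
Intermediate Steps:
S(G, K) = -6 + K/G (S(G, K) = -6 + (K + K)/(G + G) = -6 + (2*K)/((2*G)) = -6 + (2*K)*(1/(2*G)) = -6 + K/G)
R(D) = 197 + D
√(R(262 - 1*351) + S(-348, -311)) = √((197 + (262 - 1*351)) + (-6 - 311/(-348))) = √((197 + (262 - 351)) + (-6 - 311*(-1/348))) = √((197 - 89) + (-6 + 311/348)) = √(108 - 1777/348) = √(35807/348) = √3115209/174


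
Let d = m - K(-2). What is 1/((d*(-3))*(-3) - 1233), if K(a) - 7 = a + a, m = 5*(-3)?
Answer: -1/1395 ≈ -0.00071685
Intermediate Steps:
m = -15
K(a) = 7 + 2*a (K(a) = 7 + (a + a) = 7 + 2*a)
d = -18 (d = -15 - (7 + 2*(-2)) = -15 - (7 - 4) = -15 - 1*3 = -15 - 3 = -18)
1/((d*(-3))*(-3) - 1233) = 1/(-18*(-3)*(-3) - 1233) = 1/(54*(-3) - 1233) = 1/(-162 - 1233) = 1/(-1395) = -1/1395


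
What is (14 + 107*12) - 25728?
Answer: -24430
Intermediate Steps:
(14 + 107*12) - 25728 = (14 + 1284) - 25728 = 1298 - 25728 = -24430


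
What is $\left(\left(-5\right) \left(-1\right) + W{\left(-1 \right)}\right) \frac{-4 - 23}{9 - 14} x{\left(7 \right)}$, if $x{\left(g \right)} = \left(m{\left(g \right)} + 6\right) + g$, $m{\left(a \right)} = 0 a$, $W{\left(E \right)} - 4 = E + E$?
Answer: $\frac{2457}{5} \approx 491.4$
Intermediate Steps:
$W{\left(E \right)} = 4 + 2 E$ ($W{\left(E \right)} = 4 + \left(E + E\right) = 4 + 2 E$)
$m{\left(a \right)} = 0$
$x{\left(g \right)} = 6 + g$ ($x{\left(g \right)} = \left(0 + 6\right) + g = 6 + g$)
$\left(\left(-5\right) \left(-1\right) + W{\left(-1 \right)}\right) \frac{-4 - 23}{9 - 14} x{\left(7 \right)} = \left(\left(-5\right) \left(-1\right) + \left(4 + 2 \left(-1\right)\right)\right) \frac{-4 - 23}{9 - 14} \left(6 + 7\right) = \left(5 + \left(4 - 2\right)\right) \left(- \frac{27}{-5}\right) 13 = \left(5 + 2\right) \left(\left(-27\right) \left(- \frac{1}{5}\right)\right) 13 = 7 \cdot \frac{27}{5} \cdot 13 = \frac{189}{5} \cdot 13 = \frac{2457}{5}$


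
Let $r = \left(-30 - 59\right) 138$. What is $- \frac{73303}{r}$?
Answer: $\frac{73303}{12282} \approx 5.9683$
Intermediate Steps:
$r = -12282$ ($r = \left(-89\right) 138 = -12282$)
$- \frac{73303}{r} = - \frac{73303}{-12282} = \left(-73303\right) \left(- \frac{1}{12282}\right) = \frac{73303}{12282}$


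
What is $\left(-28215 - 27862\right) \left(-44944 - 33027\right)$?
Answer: $4372379767$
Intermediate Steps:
$\left(-28215 - 27862\right) \left(-44944 - 33027\right) = \left(-56077\right) \left(-77971\right) = 4372379767$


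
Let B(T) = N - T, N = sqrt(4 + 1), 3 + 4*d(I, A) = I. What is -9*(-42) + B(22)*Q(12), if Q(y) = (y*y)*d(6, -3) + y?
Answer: -2262 + 120*sqrt(5) ≈ -1993.7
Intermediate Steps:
d(I, A) = -3/4 + I/4
N = sqrt(5) ≈ 2.2361
B(T) = sqrt(5) - T
Q(y) = y + 3*y**2/4 (Q(y) = (y*y)*(-3/4 + (1/4)*6) + y = y**2*(-3/4 + 3/2) + y = y**2*(3/4) + y = 3*y**2/4 + y = y + 3*y**2/4)
-9*(-42) + B(22)*Q(12) = -9*(-42) + (sqrt(5) - 1*22)*((1/4)*12*(4 + 3*12)) = 378 + (sqrt(5) - 22)*((1/4)*12*(4 + 36)) = 378 + (-22 + sqrt(5))*((1/4)*12*40) = 378 + (-22 + sqrt(5))*120 = 378 + (-2640 + 120*sqrt(5)) = -2262 + 120*sqrt(5)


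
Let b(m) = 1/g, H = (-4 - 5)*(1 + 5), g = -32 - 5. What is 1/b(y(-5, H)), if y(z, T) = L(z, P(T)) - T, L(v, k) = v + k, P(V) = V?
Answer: -37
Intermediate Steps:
g = -37
L(v, k) = k + v
H = -54 (H = -9*6 = -54)
y(z, T) = z (y(z, T) = (T + z) - T = z)
b(m) = -1/37 (b(m) = 1/(-37) = -1/37)
1/b(y(-5, H)) = 1/(-1/37) = -37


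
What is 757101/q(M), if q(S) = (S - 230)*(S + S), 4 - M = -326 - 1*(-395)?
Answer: 757101/38350 ≈ 19.742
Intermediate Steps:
M = -65 (M = 4 - (-326 - 1*(-395)) = 4 - (-326 + 395) = 4 - 1*69 = 4 - 69 = -65)
q(S) = 2*S*(-230 + S) (q(S) = (-230 + S)*(2*S) = 2*S*(-230 + S))
757101/q(M) = 757101/((2*(-65)*(-230 - 65))) = 757101/((2*(-65)*(-295))) = 757101/38350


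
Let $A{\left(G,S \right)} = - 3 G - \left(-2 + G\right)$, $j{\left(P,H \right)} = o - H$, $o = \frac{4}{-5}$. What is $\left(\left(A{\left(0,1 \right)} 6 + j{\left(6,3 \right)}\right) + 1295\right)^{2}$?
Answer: $\frac{42458256}{25} \approx 1.6983 \cdot 10^{6}$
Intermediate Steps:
$o = - \frac{4}{5}$ ($o = 4 \left(- \frac{1}{5}\right) = - \frac{4}{5} \approx -0.8$)
$j{\left(P,H \right)} = - \frac{4}{5} - H$
$A{\left(G,S \right)} = 2 - 4 G$
$\left(\left(A{\left(0,1 \right)} 6 + j{\left(6,3 \right)}\right) + 1295\right)^{2} = \left(\left(\left(2 - 0\right) 6 - \frac{19}{5}\right) + 1295\right)^{2} = \left(\left(\left(2 + 0\right) 6 - \frac{19}{5}\right) + 1295\right)^{2} = \left(\left(2 \cdot 6 - \frac{19}{5}\right) + 1295\right)^{2} = \left(\left(12 - \frac{19}{5}\right) + 1295\right)^{2} = \left(\frac{41}{5} + 1295\right)^{2} = \left(\frac{6516}{5}\right)^{2} = \frac{42458256}{25}$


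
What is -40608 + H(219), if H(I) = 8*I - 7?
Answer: -38863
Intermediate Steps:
H(I) = -7 + 8*I
-40608 + H(219) = -40608 + (-7 + 8*219) = -40608 + (-7 + 1752) = -40608 + 1745 = -38863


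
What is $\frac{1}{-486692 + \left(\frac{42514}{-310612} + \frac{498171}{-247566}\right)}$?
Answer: $- \frac{3204040433}{1559387732372285} \approx -2.0547 \cdot 10^{-6}$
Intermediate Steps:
$\frac{1}{-486692 + \left(\frac{42514}{-310612} + \frac{498171}{-247566}\right)} = \frac{1}{-486692 + \left(42514 \left(- \frac{1}{310612}\right) + 498171 \left(- \frac{1}{247566}\right)\right)} = \frac{1}{-486692 - \frac{6885954649}{3204040433}} = \frac{1}{- \frac{1559387732372285}{3204040433}} = - \frac{3204040433}{1559387732372285}$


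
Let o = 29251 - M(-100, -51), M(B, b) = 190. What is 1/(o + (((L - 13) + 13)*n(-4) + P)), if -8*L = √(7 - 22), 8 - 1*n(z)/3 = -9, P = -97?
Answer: 1853696/53690489959 + 408*I*√15/53690489959 ≈ 3.4526e-5 + 2.9431e-8*I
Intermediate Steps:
n(z) = 51 (n(z) = 24 - 3*(-9) = 24 + 27 = 51)
L = -I*√15/8 (L = -√(7 - 22)/8 = -I*√15/8 ≈ -0.48412*I)
o = 29061 (o = 29251 - 1*190 = 29251 - 190 = 29061)
1/(o + (((L - 13) + 13)*n(-4) + P)) = 1/(29061 + (((-I*√15/8 - 13) + 13)*51 - 97)) = 1/(29061 + (((-13 - I*√15/8) + 13)*51 - 97)) = 1/(29061 + (-I*√15/8*51 - 97)) = 1/(29061 + (-51*I*√15/8 - 97)) = 1/(29061 + (-97 - 51*I*√15/8)) = 1/(28964 - 51*I*√15/8)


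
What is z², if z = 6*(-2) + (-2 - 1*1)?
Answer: 225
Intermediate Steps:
z = -15 (z = -12 + (-2 - 1) = -12 - 3 = -15)
z² = (-15)² = 225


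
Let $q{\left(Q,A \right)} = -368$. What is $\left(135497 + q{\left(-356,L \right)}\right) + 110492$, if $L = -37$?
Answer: $245621$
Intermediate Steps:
$\left(135497 + q{\left(-356,L \right)}\right) + 110492 = \left(135497 - 368\right) + 110492 = 135129 + 110492 = 245621$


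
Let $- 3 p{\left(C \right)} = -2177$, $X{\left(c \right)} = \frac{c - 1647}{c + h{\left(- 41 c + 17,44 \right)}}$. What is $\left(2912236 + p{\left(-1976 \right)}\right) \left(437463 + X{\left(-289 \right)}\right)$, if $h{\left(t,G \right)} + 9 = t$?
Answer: $\frac{2763983730244780}{2169} \approx 1.2743 \cdot 10^{12}$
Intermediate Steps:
$h{\left(t,G \right)} = -9 + t$
$X{\left(c \right)} = \frac{-1647 + c}{8 - 40 c}$ ($X{\left(c \right)} = \frac{c - 1647}{c - \left(-8 + 41 c\right)} = \frac{-1647 + c}{c - \left(-8 + 41 c\right)} = \frac{-1647 + c}{8 - 40 c}$)
$p{\left(C \right)} = \frac{2177}{3}$ ($p{\left(C \right)} = \left(- \frac{1}{3}\right) \left(-2177\right) = \frac{2177}{3}$)
$\left(2912236 + p{\left(-1976 \right)}\right) \left(437463 + X{\left(-289 \right)}\right) = \left(2912236 + \frac{2177}{3}\right) \left(437463 + \frac{1647 - -289}{8 \left(-1 + 5 \left(-289\right)\right)}\right) = \frac{8738885 \left(437463 + \frac{1647 + 289}{8 \left(-1 - 1445\right)}\right)}{3} = \frac{8738885 \left(437463 + \frac{1}{8} \frac{1}{-1446} \cdot 1936\right)}{3} = \frac{8738885 \left(437463 + \frac{1}{8} \left(- \frac{1}{1446}\right) 1936\right)}{3} = \frac{8738885 \left(437463 - \frac{121}{723}\right)}{3} = \frac{8738885}{3} \cdot \frac{316285628}{723} = \frac{2763983730244780}{2169}$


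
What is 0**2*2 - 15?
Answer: -15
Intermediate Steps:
0**2*2 - 15 = 0*2 - 15 = 0 - 15 = -15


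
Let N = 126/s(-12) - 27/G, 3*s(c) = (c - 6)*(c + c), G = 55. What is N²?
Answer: 28561/193600 ≈ 0.14753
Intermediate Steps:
s(c) = 2*c*(-6 + c)/3 (s(c) = ((c - 6)*(c + c))/3 = ((-6 + c)*(2*c))/3 = (2*c*(-6 + c))/3 = 2*c*(-6 + c)/3)
N = 169/440 (N = 126/(((⅔)*(-12)*(-6 - 12))) - 27/55 = 126/(((⅔)*(-12)*(-18))) - 27*1/55 = 126/144 - 27/55 = 126*(1/144) - 27/55 = 7/8 - 27/55 = 169/440 ≈ 0.38409)
N² = (169/440)² = 28561/193600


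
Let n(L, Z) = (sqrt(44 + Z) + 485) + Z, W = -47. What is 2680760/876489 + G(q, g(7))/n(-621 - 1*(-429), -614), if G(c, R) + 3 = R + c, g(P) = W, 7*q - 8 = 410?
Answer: 105093787004/35198921751 - 68*I*sqrt(570)/120477 ≈ 2.9857 - 0.013475*I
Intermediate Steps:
q = 418/7 (q = 8/7 + (1/7)*410 = 8/7 + 410/7 = 418/7 ≈ 59.714)
n(L, Z) = 485 + Z + sqrt(44 + Z) (n(L, Z) = (485 + sqrt(44 + Z)) + Z = 485 + Z + sqrt(44 + Z))
g(P) = -47
G(c, R) = -3 + R + c (G(c, R) = -3 + (R + c) = -3 + R + c)
2680760/876489 + G(q, g(7))/n(-621 - 1*(-429), -614) = 2680760/876489 + (-3 - 47 + 418/7)/(485 - 614 + sqrt(44 - 614)) = 2680760*(1/876489) + 68/(7*(485 - 614 + sqrt(-570))) = 2680760/876489 + 68/(7*(485 - 614 + I*sqrt(570))) = 2680760/876489 + 68/(7*(-129 + I*sqrt(570)))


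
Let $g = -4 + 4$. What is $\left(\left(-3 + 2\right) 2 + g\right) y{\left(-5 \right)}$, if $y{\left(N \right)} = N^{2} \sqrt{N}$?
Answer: $- 50 i \sqrt{5} \approx - 111.8 i$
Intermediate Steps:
$g = 0$
$y{\left(N \right)} = N^{\frac{5}{2}}$
$\left(\left(-3 + 2\right) 2 + g\right) y{\left(-5 \right)} = \left(\left(-3 + 2\right) 2 + 0\right) \left(-5\right)^{\frac{5}{2}} = \left(\left(-1\right) 2 + 0\right) 25 i \sqrt{5} = \left(-2 + 0\right) 25 i \sqrt{5} = - 2 \cdot 25 i \sqrt{5} = - 50 i \sqrt{5}$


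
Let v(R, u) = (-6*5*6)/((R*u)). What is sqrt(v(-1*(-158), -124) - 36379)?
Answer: I*sqrt(872746686706)/4898 ≈ 190.73*I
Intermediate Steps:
v(R, u) = -180/(R*u) (v(R, u) = (-30*6)*(1/(R*u)) = -180/(R*u))
sqrt(v(-1*(-158), -124) - 36379) = sqrt(-180/(-1*(-158)*(-124)) - 36379) = sqrt(-180*(-1/124)/158 - 36379) = sqrt(-180*1/158*(-1/124) - 36379) = sqrt(45/4898 - 36379) = sqrt(-178184297/4898) = I*sqrt(872746686706)/4898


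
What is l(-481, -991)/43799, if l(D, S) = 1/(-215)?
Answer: -1/9416785 ≈ -1.0619e-7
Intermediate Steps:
l(D, S) = -1/215
l(-481, -991)/43799 = -1/215/43799 = -1/215*1/43799 = -1/9416785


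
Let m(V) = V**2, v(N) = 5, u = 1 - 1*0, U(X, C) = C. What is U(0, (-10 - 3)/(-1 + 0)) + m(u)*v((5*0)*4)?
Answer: 18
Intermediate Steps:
u = 1 (u = 1 + 0 = 1)
U(0, (-10 - 3)/(-1 + 0)) + m(u)*v((5*0)*4) = (-10 - 3)/(-1 + 0) + 1**2*5 = -13/(-1) + 1*5 = -13*(-1) + 5 = 13 + 5 = 18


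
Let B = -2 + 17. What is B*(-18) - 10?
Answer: -280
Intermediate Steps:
B = 15
B*(-18) - 10 = 15*(-18) - 10 = -270 - 10 = -280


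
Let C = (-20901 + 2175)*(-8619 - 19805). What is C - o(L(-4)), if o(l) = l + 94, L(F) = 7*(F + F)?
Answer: 532267786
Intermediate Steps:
C = 532267824 (C = -18726*(-28424) = 532267824)
L(F) = 14*F (L(F) = 7*(2*F) = 14*F)
o(l) = 94 + l
C - o(L(-4)) = 532267824 - (94 + 14*(-4)) = 532267824 - (94 - 56) = 532267824 - 1*38 = 532267824 - 38 = 532267786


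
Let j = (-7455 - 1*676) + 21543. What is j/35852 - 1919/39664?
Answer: 115793395/355508432 ≈ 0.32571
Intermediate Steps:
j = 13412 (j = (-7455 - 676) + 21543 = -8131 + 21543 = 13412)
j/35852 - 1919/39664 = 13412/35852 - 1919/39664 = 13412*(1/35852) - 1919*1/39664 = 3353/8963 - 1919/39664 = 115793395/355508432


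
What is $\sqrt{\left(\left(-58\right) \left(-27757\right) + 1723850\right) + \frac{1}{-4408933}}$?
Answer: $\frac{\sqrt{64803850081349485751}}{4408933} \approx 1825.9$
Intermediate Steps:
$\sqrt{\left(\left(-58\right) \left(-27757\right) + 1723850\right) + \frac{1}{-4408933}} = \sqrt{\left(1609906 + 1723850\right) - \frac{1}{4408933}} = \sqrt{3333756 - \frac{1}{4408933}} = \sqrt{\frac{14698306842347}{4408933}} = \frac{\sqrt{64803850081349485751}}{4408933}$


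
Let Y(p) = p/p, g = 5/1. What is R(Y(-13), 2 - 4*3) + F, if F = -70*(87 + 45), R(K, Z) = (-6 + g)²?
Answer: -9239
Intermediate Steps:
g = 5 (g = 5*1 = 5)
Y(p) = 1
R(K, Z) = 1 (R(K, Z) = (-6 + 5)² = (-1)² = 1)
F = -9240 (F = -70*132 = -9240)
R(Y(-13), 2 - 4*3) + F = 1 - 9240 = -9239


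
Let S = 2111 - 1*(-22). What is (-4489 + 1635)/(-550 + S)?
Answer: -2854/1583 ≈ -1.8029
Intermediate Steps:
S = 2133 (S = 2111 + 22 = 2133)
(-4489 + 1635)/(-550 + S) = (-4489 + 1635)/(-550 + 2133) = -2854/1583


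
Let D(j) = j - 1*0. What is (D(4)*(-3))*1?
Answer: -12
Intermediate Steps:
D(j) = j (D(j) = j + 0 = j)
(D(4)*(-3))*1 = (4*(-3))*1 = -12*1 = -12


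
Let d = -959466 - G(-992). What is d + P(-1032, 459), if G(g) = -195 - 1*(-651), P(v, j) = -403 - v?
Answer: -959293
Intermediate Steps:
G(g) = 456 (G(g) = -195 + 651 = 456)
d = -959922 (d = -959466 - 1*456 = -959466 - 456 = -959922)
d + P(-1032, 459) = -959922 + (-403 - 1*(-1032)) = -959922 + (-403 + 1032) = -959922 + 629 = -959293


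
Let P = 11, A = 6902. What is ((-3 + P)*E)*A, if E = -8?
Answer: -441728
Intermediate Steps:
((-3 + P)*E)*A = ((-3 + 11)*(-8))*6902 = (8*(-8))*6902 = -64*6902 = -441728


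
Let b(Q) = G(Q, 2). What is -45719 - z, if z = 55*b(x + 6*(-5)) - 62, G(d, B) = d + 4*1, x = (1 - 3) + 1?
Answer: -44172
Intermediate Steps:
x = -1 (x = -2 + 1 = -1)
G(d, B) = 4 + d (G(d, B) = d + 4 = 4 + d)
b(Q) = 4 + Q
z = -1547 (z = 55*(4 + (-1 + 6*(-5))) - 62 = 55*(4 + (-1 - 30)) - 62 = 55*(4 - 31) - 62 = 55*(-27) - 62 = -1485 - 62 = -1547)
-45719 - z = -45719 - 1*(-1547) = -45719 + 1547 = -44172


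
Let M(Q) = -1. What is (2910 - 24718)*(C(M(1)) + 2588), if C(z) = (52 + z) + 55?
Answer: -58750752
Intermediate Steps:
C(z) = 107 + z
(2910 - 24718)*(C(M(1)) + 2588) = (2910 - 24718)*((107 - 1) + 2588) = -21808*(106 + 2588) = -21808*2694 = -58750752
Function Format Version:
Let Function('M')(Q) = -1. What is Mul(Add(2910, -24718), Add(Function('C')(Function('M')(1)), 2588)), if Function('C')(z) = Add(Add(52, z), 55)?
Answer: -58750752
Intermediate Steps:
Function('C')(z) = Add(107, z)
Mul(Add(2910, -24718), Add(Function('C')(Function('M')(1)), 2588)) = Mul(Add(2910, -24718), Add(Add(107, -1), 2588)) = Mul(-21808, Add(106, 2588)) = Mul(-21808, 2694) = -58750752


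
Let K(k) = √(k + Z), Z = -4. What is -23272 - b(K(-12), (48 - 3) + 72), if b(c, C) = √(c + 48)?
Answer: -23272 - 2*√(12 + I) ≈ -23279.0 - 0.28843*I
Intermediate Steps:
K(k) = √(-4 + k) (K(k) = √(k - 4) = √(-4 + k))
b(c, C) = √(48 + c)
-23272 - b(K(-12), (48 - 3) + 72) = -23272 - √(48 + √(-4 - 12)) = -23272 - √(48 + √(-16)) = -23272 - √(48 + 4*I)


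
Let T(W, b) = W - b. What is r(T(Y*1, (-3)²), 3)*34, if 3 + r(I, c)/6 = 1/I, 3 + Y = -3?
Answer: -3128/5 ≈ -625.60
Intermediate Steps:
Y = -6 (Y = -3 - 3 = -6)
r(I, c) = -18 + 6/I (r(I, c) = -18 + 6*(1/I) = -18 + 6/I)
r(T(Y*1, (-3)²), 3)*34 = (-18 + 6/(-6*1 - 1*(-3)²))*34 = (-18 + 6/(-6 - 1*9))*34 = (-18 + 6/(-6 - 9))*34 = (-18 + 6/(-15))*34 = (-18 + 6*(-1/15))*34 = (-18 - ⅖)*34 = -92/5*34 = -3128/5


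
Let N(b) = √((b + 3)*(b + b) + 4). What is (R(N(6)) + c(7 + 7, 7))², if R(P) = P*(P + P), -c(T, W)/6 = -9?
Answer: 77284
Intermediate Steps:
c(T, W) = 54 (c(T, W) = -6*(-9) = 54)
N(b) = √(4 + 2*b*(3 + b)) (N(b) = √((3 + b)*(2*b) + 4) = √(2*b*(3 + b) + 4) = √(4 + 2*b*(3 + b)))
R(P) = 2*P² (R(P) = P*(2*P) = 2*P²)
(R(N(6)) + c(7 + 7, 7))² = (2*(√(4 + 2*6² + 6*6))² + 54)² = (2*(√(4 + 2*36 + 36))² + 54)² = (2*(√(4 + 72 + 36))² + 54)² = (2*(√112)² + 54)² = (2*(4*√7)² + 54)² = (2*112 + 54)² = (224 + 54)² = 278² = 77284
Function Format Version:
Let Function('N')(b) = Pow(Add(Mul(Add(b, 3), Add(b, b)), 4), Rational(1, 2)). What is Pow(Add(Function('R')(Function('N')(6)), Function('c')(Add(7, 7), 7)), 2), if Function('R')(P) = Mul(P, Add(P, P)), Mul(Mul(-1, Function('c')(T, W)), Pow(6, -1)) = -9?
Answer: 77284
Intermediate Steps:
Function('c')(T, W) = 54 (Function('c')(T, W) = Mul(-6, -9) = 54)
Function('N')(b) = Pow(Add(4, Mul(2, b, Add(3, b))), Rational(1, 2)) (Function('N')(b) = Pow(Add(Mul(Add(3, b), Mul(2, b)), 4), Rational(1, 2)) = Pow(Add(Mul(2, b, Add(3, b)), 4), Rational(1, 2)) = Pow(Add(4, Mul(2, b, Add(3, b))), Rational(1, 2)))
Function('R')(P) = Mul(2, Pow(P, 2)) (Function('R')(P) = Mul(P, Mul(2, P)) = Mul(2, Pow(P, 2)))
Pow(Add(Function('R')(Function('N')(6)), Function('c')(Add(7, 7), 7)), 2) = Pow(Add(Mul(2, Pow(Pow(Add(4, Mul(2, Pow(6, 2)), Mul(6, 6)), Rational(1, 2)), 2)), 54), 2) = Pow(Add(Mul(2, Pow(Pow(Add(4, Mul(2, 36), 36), Rational(1, 2)), 2)), 54), 2) = Pow(Add(Mul(2, Pow(Pow(Add(4, 72, 36), Rational(1, 2)), 2)), 54), 2) = Pow(Add(Mul(2, Pow(Pow(112, Rational(1, 2)), 2)), 54), 2) = Pow(Add(Mul(2, Pow(Mul(4, Pow(7, Rational(1, 2))), 2)), 54), 2) = Pow(Add(Mul(2, 112), 54), 2) = Pow(Add(224, 54), 2) = Pow(278, 2) = 77284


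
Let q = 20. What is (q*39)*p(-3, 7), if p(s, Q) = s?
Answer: -2340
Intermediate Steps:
(q*39)*p(-3, 7) = (20*39)*(-3) = 780*(-3) = -2340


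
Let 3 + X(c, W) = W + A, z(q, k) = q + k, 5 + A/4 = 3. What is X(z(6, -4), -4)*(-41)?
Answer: 615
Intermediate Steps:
A = -8 (A = -20 + 4*3 = -20 + 12 = -8)
z(q, k) = k + q
X(c, W) = -11 + W (X(c, W) = -3 + (W - 8) = -3 + (-8 + W) = -11 + W)
X(z(6, -4), -4)*(-41) = (-11 - 4)*(-41) = -15*(-41) = 615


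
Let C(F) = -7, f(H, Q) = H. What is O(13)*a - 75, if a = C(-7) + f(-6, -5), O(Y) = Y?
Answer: -244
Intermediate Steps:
a = -13 (a = -7 - 6 = -13)
O(13)*a - 75 = 13*(-13) - 75 = -169 - 75 = -244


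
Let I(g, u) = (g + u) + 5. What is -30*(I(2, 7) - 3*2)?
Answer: -240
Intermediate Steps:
I(g, u) = 5 + g + u
-30*(I(2, 7) - 3*2) = -30*((5 + 2 + 7) - 3*2) = -30*(14 - 6) = -30*8 = -240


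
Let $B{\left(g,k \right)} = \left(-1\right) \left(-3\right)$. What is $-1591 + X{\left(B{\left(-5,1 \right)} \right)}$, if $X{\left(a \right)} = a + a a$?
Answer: $-1579$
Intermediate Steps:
$B{\left(g,k \right)} = 3$
$X{\left(a \right)} = a + a^{2}$
$-1591 + X{\left(B{\left(-5,1 \right)} \right)} = -1591 + 3 \left(1 + 3\right) = -1591 + 3 \cdot 4 = -1591 + 12 = -1579$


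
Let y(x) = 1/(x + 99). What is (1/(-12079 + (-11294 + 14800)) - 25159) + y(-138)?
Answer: -8411844785/334347 ≈ -25159.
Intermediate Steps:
y(x) = 1/(99 + x)
(1/(-12079 + (-11294 + 14800)) - 25159) + y(-138) = (1/(-12079 + (-11294 + 14800)) - 25159) + 1/(99 - 138) = (1/(-12079 + 3506) - 25159) + 1/(-39) = (1/(-8573) - 25159) - 1/39 = (-1/8573 - 25159) - 1/39 = -215688108/8573 - 1/39 = -8411844785/334347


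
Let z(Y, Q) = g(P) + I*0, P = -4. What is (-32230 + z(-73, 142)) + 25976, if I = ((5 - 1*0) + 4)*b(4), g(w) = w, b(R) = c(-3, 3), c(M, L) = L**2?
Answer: -6258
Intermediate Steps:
b(R) = 9 (b(R) = 3**2 = 9)
I = 81 (I = ((5 - 1*0) + 4)*9 = ((5 + 0) + 4)*9 = (5 + 4)*9 = 9*9 = 81)
z(Y, Q) = -4 (z(Y, Q) = -4 + 81*0 = -4 + 0 = -4)
(-32230 + z(-73, 142)) + 25976 = (-32230 - 4) + 25976 = -32234 + 25976 = -6258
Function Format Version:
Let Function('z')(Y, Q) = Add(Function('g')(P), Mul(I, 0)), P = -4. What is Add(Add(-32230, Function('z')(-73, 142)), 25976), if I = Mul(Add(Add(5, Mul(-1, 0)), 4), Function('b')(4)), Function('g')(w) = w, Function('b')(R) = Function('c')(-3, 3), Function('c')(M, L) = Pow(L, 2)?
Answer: -6258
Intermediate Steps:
Function('b')(R) = 9 (Function('b')(R) = Pow(3, 2) = 9)
I = 81 (I = Mul(Add(Add(5, Mul(-1, 0)), 4), 9) = Mul(Add(Add(5, 0), 4), 9) = Mul(Add(5, 4), 9) = Mul(9, 9) = 81)
Function('z')(Y, Q) = -4 (Function('z')(Y, Q) = Add(-4, Mul(81, 0)) = Add(-4, 0) = -4)
Add(Add(-32230, Function('z')(-73, 142)), 25976) = Add(Add(-32230, -4), 25976) = Add(-32234, 25976) = -6258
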